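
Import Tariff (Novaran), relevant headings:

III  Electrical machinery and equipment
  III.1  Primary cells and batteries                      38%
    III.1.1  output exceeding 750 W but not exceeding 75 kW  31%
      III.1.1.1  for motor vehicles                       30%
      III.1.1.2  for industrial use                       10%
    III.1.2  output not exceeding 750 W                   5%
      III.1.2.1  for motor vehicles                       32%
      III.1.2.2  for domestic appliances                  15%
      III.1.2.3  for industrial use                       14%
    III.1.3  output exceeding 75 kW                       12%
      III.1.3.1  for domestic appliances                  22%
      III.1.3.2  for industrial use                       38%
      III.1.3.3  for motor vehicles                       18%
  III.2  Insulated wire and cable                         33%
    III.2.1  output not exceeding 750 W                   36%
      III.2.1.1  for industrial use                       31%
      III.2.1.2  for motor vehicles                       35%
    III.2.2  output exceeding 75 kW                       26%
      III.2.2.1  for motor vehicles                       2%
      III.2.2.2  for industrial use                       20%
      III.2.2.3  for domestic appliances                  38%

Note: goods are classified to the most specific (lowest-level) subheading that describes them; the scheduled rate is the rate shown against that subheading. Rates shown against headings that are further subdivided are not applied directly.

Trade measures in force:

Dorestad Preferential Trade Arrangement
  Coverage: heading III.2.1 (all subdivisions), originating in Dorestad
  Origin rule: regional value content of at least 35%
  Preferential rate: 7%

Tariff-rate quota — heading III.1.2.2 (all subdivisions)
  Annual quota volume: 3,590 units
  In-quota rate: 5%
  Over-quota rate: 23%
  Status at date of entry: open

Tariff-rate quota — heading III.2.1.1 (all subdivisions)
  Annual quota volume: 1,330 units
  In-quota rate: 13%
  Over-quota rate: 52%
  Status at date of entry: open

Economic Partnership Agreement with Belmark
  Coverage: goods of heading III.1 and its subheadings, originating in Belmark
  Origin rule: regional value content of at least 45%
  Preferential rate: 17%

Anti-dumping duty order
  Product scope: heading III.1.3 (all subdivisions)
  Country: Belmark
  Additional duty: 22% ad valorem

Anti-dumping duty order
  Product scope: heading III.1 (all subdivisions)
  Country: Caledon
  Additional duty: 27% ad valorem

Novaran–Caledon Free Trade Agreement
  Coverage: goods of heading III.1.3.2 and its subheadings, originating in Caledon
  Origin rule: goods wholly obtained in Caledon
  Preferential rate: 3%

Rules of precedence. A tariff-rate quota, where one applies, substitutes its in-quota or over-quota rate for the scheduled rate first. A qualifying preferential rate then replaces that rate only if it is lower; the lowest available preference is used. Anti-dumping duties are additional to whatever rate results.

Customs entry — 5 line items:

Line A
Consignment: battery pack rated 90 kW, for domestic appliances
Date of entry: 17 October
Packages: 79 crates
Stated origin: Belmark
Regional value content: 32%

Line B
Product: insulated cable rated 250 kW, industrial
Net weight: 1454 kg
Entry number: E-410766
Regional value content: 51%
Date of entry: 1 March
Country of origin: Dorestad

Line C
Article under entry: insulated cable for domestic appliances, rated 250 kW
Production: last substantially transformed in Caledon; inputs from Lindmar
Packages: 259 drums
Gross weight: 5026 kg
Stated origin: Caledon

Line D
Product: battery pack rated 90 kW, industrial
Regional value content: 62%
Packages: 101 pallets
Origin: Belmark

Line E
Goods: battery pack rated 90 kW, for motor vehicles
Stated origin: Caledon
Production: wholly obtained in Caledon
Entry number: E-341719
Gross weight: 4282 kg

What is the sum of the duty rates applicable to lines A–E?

Line A: battery pack → III.1; rated 90 kW → III.1.3; for domestic appliances → III.1.3.1. Scheduled 22%. Belmark agreement on III.1: RVC < 45%; anti-dumping (Belmark, III.1.3): +22%; total 22% + 22% = 44%. → 44%.
Line B: insulated cable → III.2; rated 250 kW → III.2.2; industrial → III.2.2.2. Scheduled 20%. Dorestad agreement on III.2.1: III.2.2.2 not covered. → 20%.
Line C: insulated cable → III.2; rated 250 kW → III.2.2; for domestic appliances → III.2.2.3. Scheduled 38%. Caledon agreement on III.1.3.2: III.2.2.3 not covered. → 38%.
Line D: battery pack → III.1; rated 90 kW → III.1.3; industrial → III.1.3.2. Scheduled 38%. Belmark agreement on III.1: RVC ≥ 45% → 17% available; preferential 17%; anti-dumping (Belmark, III.1.3): +22%; total 17% + 22% = 39%. → 39%.
Line E: battery pack → III.1; rated 90 kW → III.1.3; for motor vehicles → III.1.3.3. Scheduled 18%. Caledon agreement on III.1.3.2: III.1.3.3 not covered; anti-dumping (Caledon, III.1): +27%; total 18% + 27% = 45%. → 45%.
Sum: 44% + 20% + 38% + 39% + 45% = 186%.

186%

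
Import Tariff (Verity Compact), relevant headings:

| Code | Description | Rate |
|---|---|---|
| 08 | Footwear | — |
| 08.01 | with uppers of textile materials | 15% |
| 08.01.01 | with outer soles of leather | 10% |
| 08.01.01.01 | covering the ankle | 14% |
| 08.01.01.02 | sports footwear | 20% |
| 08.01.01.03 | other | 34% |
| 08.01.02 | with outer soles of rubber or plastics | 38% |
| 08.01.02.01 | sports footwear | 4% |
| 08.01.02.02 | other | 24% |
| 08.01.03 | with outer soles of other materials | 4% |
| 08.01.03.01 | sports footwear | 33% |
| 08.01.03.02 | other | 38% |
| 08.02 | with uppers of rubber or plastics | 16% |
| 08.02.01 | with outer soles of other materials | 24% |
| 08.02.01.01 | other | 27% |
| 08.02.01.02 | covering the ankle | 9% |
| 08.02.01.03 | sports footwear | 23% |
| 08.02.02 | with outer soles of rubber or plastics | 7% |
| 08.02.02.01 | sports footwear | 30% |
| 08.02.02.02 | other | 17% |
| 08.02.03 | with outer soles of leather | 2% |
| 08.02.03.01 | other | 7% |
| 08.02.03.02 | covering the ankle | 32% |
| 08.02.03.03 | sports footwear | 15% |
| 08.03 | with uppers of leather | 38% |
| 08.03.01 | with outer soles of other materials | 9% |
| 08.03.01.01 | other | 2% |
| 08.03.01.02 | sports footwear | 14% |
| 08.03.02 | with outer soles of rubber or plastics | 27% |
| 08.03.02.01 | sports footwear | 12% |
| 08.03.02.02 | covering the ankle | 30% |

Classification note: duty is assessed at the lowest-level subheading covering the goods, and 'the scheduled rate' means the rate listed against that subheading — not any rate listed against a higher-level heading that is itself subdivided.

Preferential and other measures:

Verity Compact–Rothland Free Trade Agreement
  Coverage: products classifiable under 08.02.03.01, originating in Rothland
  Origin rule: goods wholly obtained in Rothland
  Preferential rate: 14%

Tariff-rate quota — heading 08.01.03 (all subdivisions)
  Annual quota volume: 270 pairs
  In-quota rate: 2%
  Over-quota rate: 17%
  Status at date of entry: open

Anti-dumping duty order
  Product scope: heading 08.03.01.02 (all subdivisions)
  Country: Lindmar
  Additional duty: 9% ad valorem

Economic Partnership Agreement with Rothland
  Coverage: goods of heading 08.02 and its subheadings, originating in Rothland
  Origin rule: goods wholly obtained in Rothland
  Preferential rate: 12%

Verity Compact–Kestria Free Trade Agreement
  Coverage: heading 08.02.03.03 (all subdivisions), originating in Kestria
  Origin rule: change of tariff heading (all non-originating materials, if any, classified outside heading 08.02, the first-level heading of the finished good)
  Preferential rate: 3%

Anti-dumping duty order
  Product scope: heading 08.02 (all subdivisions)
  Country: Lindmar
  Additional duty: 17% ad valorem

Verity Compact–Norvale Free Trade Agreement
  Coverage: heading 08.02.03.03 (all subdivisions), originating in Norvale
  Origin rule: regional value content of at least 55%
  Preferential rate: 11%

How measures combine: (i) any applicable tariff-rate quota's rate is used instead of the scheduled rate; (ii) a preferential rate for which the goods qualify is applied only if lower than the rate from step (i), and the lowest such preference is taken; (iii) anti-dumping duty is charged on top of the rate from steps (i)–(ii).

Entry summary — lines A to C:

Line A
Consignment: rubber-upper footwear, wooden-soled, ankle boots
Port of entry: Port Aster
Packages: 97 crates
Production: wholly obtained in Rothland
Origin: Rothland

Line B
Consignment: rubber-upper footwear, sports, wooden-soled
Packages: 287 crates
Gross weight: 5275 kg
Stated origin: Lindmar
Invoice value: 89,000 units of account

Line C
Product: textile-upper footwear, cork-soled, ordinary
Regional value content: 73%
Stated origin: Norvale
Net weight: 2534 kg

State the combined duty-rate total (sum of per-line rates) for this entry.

51%

Line A: rubber-upper → 08.02; wooden-soled → 08.02.01; ankle boots → 08.02.01.02. Scheduled 9%. Rothland agreement on 08.02.03.01: 08.02.01.02 not covered; Rothland agreement on 08.02: wholly obtained → 12% available; preference 12% not lower than 9% → no reduction. → 9%.
Line B: rubber-upper → 08.02; wooden-soled → 08.02.01; sports → 08.02.01.03. Scheduled 23%. anti-dumping (Lindmar, 08.02): +17%; total 23% + 17% = 40%. → 40%.
Line C: textile-upper → 08.01; cork-soled → 08.01.03; ordinary → 08.01.03.02. Scheduled 38%. quota on 08.01.03 open → in-quota 2%; Norvale agreement on 08.02.03.03: 08.01.03.02 not covered. → 2%.
Sum: 9% + 40% + 2% = 51%.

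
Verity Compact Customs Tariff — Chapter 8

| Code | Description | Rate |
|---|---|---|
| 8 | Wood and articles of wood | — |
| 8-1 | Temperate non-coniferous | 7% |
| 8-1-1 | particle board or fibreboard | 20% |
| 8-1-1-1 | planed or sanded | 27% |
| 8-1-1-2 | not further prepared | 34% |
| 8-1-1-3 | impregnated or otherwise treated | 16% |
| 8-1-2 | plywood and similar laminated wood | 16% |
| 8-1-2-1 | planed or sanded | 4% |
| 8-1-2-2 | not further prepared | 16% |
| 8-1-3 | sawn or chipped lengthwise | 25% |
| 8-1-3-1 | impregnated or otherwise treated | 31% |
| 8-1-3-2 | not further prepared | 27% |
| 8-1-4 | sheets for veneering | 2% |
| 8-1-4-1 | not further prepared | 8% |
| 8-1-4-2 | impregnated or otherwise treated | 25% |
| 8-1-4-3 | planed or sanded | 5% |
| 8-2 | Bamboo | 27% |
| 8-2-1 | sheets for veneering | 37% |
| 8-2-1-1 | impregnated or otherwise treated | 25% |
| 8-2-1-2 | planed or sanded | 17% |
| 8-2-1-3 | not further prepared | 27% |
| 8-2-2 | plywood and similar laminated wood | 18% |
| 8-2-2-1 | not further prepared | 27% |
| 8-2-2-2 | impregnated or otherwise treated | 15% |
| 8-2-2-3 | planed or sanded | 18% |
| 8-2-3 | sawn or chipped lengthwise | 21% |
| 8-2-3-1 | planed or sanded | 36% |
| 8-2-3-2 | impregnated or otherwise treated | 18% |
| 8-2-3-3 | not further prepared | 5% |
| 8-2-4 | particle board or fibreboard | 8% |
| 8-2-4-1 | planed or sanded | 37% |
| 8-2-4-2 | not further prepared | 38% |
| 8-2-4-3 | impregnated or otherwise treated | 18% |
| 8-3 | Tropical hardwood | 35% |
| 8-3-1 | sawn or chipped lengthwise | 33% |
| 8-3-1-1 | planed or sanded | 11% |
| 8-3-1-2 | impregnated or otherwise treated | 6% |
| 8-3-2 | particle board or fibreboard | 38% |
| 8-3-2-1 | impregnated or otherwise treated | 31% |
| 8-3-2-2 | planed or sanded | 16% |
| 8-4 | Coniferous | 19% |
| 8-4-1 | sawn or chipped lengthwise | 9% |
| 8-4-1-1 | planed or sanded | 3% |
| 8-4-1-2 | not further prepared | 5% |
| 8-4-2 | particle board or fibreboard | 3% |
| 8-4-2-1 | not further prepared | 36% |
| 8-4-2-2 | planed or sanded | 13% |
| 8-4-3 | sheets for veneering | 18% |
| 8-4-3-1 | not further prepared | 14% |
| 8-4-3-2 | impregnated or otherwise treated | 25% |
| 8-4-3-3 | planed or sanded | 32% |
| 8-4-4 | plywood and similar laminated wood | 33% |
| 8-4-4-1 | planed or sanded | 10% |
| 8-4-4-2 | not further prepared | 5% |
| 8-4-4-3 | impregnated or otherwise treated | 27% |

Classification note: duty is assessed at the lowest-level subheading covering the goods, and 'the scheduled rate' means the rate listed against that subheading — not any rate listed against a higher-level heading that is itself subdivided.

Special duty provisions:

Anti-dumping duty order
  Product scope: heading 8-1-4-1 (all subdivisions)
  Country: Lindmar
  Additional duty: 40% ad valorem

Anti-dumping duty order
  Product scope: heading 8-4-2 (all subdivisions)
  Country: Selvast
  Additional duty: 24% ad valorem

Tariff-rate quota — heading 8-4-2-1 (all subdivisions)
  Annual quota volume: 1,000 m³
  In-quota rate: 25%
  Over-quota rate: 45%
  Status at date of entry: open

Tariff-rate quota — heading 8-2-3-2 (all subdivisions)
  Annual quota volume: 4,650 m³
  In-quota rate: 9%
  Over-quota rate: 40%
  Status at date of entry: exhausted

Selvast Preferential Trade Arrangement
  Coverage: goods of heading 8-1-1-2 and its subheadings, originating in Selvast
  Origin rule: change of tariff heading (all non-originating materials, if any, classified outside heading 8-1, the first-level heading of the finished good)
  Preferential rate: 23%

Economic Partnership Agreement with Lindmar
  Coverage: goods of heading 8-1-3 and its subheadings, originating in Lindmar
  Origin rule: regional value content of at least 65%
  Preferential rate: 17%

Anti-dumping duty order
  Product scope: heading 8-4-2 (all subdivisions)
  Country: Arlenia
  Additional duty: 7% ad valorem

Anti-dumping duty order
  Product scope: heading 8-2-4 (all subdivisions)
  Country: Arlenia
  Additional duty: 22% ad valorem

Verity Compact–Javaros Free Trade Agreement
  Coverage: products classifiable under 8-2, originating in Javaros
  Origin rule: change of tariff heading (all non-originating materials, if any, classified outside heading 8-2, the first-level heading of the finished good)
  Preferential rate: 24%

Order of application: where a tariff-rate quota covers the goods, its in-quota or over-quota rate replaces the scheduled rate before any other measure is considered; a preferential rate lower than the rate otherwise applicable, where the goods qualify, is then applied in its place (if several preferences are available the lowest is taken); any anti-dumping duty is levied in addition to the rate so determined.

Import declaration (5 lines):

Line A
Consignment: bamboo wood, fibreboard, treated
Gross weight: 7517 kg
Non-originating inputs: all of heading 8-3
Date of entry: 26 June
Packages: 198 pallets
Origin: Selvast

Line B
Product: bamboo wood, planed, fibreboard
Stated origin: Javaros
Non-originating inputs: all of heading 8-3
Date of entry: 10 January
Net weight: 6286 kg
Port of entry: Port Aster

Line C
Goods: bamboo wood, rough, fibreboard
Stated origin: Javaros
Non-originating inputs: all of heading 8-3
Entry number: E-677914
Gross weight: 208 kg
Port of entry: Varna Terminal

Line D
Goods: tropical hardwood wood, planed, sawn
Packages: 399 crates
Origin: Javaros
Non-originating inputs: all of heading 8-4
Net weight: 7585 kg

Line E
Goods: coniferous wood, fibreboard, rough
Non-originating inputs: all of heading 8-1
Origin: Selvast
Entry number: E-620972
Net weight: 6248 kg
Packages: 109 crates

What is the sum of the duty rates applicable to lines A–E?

126%

Line A: bamboo → 8-2; fibreboard → 8-2-4; treated → 8-2-4-3. Scheduled 18%. Selvast agreement on 8-1-1-2: 8-2-4-3 not covered. → 18%.
Line B: bamboo → 8-2; fibreboard → 8-2-4; planed → 8-2-4-1. Scheduled 37%. Javaros agreement on 8-2: CTH met → 24% available; preferential 24%. → 24%.
Line C: bamboo → 8-2; fibreboard → 8-2-4; rough → 8-2-4-2. Scheduled 38%. Javaros agreement on 8-2: CTH met → 24% available; preferential 24%. → 24%.
Line D: tropical hardwood → 8-3; sawn → 8-3-1; planed → 8-3-1-1. Scheduled 11%. Javaros agreement on 8-2: 8-3-1-1 not covered. → 11%.
Line E: coniferous → 8-4; fibreboard → 8-4-2; rough → 8-4-2-1. Scheduled 36%. quota on 8-4-2-1 open → in-quota 25%; Selvast agreement on 8-1-1-2: 8-4-2-1 not covered; anti-dumping (Selvast, 8-4-2): +24%; total 25% + 24% = 49%. → 49%.
Sum: 18% + 24% + 24% + 11% + 49% = 126%.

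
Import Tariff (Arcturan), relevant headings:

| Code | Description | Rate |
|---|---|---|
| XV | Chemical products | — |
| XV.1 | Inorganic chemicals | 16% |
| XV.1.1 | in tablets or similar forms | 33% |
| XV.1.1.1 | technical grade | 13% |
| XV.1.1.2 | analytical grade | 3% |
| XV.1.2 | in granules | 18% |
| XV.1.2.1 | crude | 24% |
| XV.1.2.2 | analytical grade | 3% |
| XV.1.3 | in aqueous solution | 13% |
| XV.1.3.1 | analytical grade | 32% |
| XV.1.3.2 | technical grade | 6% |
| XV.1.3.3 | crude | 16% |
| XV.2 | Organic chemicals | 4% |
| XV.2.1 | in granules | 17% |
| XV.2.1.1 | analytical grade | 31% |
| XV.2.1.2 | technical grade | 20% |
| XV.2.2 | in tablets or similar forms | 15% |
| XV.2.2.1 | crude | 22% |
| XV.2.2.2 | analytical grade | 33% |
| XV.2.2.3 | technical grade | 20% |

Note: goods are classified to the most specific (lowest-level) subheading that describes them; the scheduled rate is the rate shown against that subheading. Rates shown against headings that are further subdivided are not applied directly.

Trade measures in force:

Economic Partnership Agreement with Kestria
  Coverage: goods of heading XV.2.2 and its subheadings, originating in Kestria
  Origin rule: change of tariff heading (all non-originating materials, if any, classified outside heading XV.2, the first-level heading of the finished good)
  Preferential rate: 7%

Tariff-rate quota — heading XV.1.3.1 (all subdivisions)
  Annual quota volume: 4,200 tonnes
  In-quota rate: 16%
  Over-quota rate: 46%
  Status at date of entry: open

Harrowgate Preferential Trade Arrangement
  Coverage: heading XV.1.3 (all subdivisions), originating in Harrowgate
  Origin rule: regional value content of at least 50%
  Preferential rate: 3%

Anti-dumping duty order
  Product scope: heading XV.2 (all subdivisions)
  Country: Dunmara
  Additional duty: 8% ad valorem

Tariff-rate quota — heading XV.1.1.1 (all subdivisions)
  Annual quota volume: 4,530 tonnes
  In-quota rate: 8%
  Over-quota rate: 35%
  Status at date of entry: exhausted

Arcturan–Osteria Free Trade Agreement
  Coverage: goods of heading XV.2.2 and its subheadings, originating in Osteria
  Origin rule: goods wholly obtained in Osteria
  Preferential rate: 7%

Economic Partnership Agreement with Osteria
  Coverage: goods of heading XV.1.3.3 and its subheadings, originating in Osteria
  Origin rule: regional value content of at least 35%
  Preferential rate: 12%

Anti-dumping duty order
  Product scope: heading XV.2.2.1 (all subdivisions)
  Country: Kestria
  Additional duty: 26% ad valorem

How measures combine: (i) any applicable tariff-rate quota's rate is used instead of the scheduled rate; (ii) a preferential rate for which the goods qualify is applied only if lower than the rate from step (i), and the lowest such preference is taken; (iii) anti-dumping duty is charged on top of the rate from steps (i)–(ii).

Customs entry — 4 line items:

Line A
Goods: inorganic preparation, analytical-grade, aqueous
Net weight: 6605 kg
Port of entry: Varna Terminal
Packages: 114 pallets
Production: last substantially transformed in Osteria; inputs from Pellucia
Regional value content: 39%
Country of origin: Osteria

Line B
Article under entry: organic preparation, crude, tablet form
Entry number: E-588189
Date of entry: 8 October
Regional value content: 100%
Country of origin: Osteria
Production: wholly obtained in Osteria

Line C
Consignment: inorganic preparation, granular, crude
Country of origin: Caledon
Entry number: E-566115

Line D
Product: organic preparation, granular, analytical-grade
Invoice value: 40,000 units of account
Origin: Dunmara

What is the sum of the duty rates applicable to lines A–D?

86%

Line A: inorganic → XV.1; aqueous → XV.1.3; analytical-grade → XV.1.3.1. Scheduled 32%. quota on XV.1.3.1 open → in-quota 16%; Osteria agreement on XV.2.2: XV.1.3.1 not covered; Osteria agreement on XV.1.3.3: XV.1.3.1 not covered. → 16%.
Line B: organic → XV.2; tablet form → XV.2.2; crude → XV.2.2.1. Scheduled 22%. Osteria agreement on XV.2.2: wholly obtained → 7% available; Osteria agreement on XV.1.3.3: XV.2.2.1 not covered; preferential 7%. → 7%.
Line C: inorganic → XV.1; granular → XV.1.2; crude → XV.1.2.1. Scheduled 24%. No special measure applies. → 24%.
Line D: organic → XV.2; granular → XV.2.1; analytical-grade → XV.2.1.1. Scheduled 31%. anti-dumping (Dunmara, XV.2): +8%; total 31% + 8% = 39%. → 39%.
Sum: 16% + 7% + 24% + 39% = 86%.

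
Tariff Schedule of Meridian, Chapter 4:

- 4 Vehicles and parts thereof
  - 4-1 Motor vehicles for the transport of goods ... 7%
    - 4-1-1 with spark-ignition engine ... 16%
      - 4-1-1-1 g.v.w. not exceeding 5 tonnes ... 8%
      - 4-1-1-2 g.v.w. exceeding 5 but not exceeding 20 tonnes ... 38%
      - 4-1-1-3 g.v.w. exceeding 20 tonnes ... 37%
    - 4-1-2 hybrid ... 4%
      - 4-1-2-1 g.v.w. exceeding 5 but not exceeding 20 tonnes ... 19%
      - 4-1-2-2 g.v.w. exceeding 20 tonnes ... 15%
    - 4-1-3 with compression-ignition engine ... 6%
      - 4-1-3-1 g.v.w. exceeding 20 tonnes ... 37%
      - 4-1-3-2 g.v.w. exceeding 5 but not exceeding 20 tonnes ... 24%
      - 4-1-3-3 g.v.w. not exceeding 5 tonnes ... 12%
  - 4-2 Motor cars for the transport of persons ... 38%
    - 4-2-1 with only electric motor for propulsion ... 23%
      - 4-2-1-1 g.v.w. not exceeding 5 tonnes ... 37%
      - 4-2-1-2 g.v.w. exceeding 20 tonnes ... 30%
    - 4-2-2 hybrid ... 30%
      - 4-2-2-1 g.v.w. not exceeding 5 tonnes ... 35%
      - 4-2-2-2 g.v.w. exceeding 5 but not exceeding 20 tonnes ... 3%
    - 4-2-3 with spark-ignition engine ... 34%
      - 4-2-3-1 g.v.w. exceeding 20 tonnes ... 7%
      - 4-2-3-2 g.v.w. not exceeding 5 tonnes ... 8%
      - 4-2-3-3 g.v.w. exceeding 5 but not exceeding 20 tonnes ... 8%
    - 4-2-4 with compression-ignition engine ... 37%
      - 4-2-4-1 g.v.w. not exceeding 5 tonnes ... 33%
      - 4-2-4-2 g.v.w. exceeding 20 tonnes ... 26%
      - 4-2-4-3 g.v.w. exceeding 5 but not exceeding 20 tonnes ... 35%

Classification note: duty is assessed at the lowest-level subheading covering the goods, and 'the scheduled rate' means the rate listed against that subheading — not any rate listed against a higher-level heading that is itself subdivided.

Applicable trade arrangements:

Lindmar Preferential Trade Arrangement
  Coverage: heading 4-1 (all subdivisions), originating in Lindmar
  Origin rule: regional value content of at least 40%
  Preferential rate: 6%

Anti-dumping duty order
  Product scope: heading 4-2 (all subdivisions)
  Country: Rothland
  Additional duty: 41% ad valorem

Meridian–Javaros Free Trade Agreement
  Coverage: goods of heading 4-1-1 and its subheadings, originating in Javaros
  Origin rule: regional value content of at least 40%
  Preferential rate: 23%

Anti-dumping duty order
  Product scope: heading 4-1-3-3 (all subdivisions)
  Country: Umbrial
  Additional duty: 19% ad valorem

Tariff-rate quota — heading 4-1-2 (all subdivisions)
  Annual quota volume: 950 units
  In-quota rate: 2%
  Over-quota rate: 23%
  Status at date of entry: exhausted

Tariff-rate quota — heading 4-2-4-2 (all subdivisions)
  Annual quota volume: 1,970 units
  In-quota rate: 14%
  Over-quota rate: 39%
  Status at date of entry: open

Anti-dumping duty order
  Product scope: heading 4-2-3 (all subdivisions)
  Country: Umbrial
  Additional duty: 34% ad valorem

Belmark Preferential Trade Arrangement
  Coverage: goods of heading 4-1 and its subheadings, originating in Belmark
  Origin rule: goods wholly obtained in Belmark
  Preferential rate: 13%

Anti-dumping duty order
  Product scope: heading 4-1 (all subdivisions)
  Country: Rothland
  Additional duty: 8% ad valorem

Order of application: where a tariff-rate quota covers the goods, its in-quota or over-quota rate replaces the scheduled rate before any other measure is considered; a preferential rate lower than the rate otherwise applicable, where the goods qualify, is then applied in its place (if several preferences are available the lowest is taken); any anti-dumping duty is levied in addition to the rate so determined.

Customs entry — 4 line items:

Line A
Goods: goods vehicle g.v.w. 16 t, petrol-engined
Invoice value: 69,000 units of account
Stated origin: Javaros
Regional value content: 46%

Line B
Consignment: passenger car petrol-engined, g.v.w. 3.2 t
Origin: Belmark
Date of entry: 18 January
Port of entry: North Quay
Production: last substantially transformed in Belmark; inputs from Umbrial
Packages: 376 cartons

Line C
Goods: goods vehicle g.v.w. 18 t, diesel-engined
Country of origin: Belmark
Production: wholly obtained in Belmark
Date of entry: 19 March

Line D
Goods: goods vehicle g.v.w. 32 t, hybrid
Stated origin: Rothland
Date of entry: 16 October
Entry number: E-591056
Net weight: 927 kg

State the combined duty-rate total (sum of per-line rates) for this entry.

75%

Line A: goods vehicle → 4-1; petrol-engined → 4-1-1; g.v.w. 16 t → 4-1-1-2. Scheduled 38%. Javaros agreement on 4-1-1: RVC ≥ 40% → 23% available; preferential 23%. → 23%.
Line B: passenger car → 4-2; petrol-engined → 4-2-3; g.v.w. 3.2 t → 4-2-3-2. Scheduled 8%. Belmark agreement on 4-1: 4-2-3-2 not covered. → 8%.
Line C: goods vehicle → 4-1; diesel-engined → 4-1-3; g.v.w. 18 t → 4-1-3-2. Scheduled 24%. Belmark agreement on 4-1: wholly obtained → 13% available; preferential 13%. → 13%.
Line D: goods vehicle → 4-1; hybrid → 4-1-2; g.v.w. 32 t → 4-1-2-2. Scheduled 15%. quota on 4-1-2 exhausted → over-quota 23%; anti-dumping (Rothland, 4-1): +8%; total 23% + 8% = 31%. → 31%.
Sum: 23% + 8% + 13% + 31% = 75%.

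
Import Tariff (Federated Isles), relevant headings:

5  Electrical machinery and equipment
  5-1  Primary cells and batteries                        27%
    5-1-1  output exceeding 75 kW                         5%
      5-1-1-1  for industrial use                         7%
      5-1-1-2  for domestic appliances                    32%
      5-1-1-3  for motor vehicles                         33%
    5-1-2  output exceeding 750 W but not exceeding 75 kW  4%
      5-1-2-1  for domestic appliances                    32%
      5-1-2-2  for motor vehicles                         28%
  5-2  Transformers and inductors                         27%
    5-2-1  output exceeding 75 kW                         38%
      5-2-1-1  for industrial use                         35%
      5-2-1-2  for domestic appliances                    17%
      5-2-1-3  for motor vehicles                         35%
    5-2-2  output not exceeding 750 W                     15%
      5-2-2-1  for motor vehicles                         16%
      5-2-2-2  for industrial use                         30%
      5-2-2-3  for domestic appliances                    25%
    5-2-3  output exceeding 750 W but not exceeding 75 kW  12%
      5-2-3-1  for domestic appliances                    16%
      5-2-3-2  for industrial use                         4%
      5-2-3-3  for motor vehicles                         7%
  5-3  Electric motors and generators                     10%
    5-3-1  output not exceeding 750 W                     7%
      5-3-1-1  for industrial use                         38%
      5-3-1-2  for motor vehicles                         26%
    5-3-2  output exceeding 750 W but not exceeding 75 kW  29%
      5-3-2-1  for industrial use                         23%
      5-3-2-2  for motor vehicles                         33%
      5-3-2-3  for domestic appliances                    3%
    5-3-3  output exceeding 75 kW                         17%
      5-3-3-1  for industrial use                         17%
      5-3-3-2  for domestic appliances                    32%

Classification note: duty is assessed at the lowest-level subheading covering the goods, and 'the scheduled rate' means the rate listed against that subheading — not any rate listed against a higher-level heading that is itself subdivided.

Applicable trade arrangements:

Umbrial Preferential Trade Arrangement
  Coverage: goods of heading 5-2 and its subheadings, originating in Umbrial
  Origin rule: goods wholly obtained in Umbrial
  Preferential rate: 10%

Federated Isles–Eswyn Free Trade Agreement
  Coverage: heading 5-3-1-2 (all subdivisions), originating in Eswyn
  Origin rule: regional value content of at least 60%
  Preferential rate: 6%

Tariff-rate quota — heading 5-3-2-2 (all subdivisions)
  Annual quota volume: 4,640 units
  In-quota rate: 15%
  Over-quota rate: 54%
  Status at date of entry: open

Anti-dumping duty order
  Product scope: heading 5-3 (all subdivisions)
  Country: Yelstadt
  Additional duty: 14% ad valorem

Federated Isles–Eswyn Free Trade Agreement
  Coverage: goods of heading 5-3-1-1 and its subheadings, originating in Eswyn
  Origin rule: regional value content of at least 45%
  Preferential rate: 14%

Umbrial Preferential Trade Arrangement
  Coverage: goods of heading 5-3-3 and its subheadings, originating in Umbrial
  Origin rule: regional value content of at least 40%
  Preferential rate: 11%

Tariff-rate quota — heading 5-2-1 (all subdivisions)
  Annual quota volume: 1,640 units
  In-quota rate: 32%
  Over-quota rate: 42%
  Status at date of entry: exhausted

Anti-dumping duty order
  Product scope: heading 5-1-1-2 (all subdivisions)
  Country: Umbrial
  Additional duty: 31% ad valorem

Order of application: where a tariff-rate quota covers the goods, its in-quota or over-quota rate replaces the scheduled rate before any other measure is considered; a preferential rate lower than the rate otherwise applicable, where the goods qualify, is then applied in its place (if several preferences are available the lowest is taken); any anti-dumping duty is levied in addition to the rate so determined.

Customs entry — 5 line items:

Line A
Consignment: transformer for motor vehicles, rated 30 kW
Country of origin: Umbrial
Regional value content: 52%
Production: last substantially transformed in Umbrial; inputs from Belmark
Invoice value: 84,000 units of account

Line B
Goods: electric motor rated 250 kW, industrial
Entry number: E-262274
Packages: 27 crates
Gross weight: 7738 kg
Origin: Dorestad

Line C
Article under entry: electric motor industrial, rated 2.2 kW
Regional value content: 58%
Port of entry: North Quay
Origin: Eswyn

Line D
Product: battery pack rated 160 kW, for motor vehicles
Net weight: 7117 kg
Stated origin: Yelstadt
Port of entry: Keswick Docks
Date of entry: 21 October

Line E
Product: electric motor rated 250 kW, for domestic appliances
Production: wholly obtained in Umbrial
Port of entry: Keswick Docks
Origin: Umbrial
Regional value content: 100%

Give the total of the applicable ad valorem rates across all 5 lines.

Line A: transformer → 5-2; rated 30 kW → 5-2-3; for motor vehicles → 5-2-3-3. Scheduled 7%. Umbrial agreement on 5-2: not wholly obtained; Umbrial agreement on 5-3-3: 5-2-3-3 not covered. → 7%.
Line B: electric motor → 5-3; rated 250 kW → 5-3-3; industrial → 5-3-3-1. Scheduled 17%. No special measure applies. → 17%.
Line C: electric motor → 5-3; rated 2.2 kW → 5-3-2; industrial → 5-3-2-1. Scheduled 23%. Eswyn agreement on 5-3-1-2: 5-3-2-1 not covered; Eswyn agreement on 5-3-1-1: 5-3-2-1 not covered. → 23%.
Line D: battery pack → 5-1; rated 160 kW → 5-1-1; for motor vehicles → 5-1-1-3. Scheduled 33%. No special measure applies. → 33%.
Line E: electric motor → 5-3; rated 250 kW → 5-3-3; for domestic appliances → 5-3-3-2. Scheduled 32%. Umbrial agreement on 5-2: 5-3-3-2 not covered; Umbrial agreement on 5-3-3: RVC ≥ 40% → 11% available; preferential 11%. → 11%.
Sum: 7% + 17% + 23% + 33% + 11% = 91%.

91%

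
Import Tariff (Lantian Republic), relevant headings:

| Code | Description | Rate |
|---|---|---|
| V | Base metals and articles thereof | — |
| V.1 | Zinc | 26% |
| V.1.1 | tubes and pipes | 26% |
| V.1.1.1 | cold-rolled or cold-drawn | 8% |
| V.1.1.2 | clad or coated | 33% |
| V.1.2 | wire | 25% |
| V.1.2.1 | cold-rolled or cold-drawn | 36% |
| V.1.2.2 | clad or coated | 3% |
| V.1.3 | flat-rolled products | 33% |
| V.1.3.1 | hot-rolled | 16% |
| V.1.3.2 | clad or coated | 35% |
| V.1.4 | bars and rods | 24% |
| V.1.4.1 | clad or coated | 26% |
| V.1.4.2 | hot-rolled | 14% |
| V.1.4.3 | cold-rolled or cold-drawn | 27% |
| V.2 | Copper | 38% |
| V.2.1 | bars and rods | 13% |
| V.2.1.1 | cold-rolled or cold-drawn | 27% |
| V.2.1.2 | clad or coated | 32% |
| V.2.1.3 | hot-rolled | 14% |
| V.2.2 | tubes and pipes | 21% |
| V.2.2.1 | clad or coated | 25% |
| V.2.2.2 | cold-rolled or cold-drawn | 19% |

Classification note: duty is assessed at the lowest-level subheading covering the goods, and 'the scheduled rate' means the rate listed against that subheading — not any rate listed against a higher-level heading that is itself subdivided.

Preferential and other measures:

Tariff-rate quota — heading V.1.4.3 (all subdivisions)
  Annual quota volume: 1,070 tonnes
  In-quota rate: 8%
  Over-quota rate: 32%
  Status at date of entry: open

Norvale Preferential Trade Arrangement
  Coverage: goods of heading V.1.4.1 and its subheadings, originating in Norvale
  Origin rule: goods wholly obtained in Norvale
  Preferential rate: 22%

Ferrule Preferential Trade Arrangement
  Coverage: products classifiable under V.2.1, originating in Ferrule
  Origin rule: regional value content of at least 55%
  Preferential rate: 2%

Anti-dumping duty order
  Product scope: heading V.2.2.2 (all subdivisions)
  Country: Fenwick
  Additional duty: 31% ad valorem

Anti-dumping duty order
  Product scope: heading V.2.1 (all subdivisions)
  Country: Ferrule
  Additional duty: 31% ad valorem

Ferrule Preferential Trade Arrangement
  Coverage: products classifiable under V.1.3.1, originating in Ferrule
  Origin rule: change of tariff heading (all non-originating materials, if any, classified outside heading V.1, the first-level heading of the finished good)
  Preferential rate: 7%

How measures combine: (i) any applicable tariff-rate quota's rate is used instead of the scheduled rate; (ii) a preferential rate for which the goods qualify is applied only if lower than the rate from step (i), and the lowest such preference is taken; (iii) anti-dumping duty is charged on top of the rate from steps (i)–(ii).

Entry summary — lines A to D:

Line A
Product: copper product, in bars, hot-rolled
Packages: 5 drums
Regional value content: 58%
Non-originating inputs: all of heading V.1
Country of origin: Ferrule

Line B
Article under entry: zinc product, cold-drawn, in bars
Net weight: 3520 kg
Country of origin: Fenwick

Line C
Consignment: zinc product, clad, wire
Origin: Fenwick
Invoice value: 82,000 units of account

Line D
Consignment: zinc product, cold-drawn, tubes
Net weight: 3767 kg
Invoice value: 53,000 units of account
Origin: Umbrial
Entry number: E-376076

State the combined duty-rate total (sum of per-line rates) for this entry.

52%

Line A: copper → V.2; in bars → V.2.1; hot-rolled → V.2.1.3. Scheduled 14%. Ferrule agreement on V.2.1: RVC ≥ 55% → 2% available; Ferrule agreement on V.1.3.1: V.2.1.3 not covered; preferential 2%; anti-dumping (Ferrule, V.2.1): +31%; total 2% + 31% = 33%. → 33%.
Line B: zinc → V.1; in bars → V.1.4; cold-drawn → V.1.4.3. Scheduled 27%. quota on V.1.4.3 open → in-quota 8%. → 8%.
Line C: zinc → V.1; wire → V.1.2; clad → V.1.2.2. Scheduled 3%. No special measure applies. → 3%.
Line D: zinc → V.1; tubes → V.1.1; cold-drawn → V.1.1.1. Scheduled 8%. No special measure applies. → 8%.
Sum: 33% + 8% + 3% + 8% = 52%.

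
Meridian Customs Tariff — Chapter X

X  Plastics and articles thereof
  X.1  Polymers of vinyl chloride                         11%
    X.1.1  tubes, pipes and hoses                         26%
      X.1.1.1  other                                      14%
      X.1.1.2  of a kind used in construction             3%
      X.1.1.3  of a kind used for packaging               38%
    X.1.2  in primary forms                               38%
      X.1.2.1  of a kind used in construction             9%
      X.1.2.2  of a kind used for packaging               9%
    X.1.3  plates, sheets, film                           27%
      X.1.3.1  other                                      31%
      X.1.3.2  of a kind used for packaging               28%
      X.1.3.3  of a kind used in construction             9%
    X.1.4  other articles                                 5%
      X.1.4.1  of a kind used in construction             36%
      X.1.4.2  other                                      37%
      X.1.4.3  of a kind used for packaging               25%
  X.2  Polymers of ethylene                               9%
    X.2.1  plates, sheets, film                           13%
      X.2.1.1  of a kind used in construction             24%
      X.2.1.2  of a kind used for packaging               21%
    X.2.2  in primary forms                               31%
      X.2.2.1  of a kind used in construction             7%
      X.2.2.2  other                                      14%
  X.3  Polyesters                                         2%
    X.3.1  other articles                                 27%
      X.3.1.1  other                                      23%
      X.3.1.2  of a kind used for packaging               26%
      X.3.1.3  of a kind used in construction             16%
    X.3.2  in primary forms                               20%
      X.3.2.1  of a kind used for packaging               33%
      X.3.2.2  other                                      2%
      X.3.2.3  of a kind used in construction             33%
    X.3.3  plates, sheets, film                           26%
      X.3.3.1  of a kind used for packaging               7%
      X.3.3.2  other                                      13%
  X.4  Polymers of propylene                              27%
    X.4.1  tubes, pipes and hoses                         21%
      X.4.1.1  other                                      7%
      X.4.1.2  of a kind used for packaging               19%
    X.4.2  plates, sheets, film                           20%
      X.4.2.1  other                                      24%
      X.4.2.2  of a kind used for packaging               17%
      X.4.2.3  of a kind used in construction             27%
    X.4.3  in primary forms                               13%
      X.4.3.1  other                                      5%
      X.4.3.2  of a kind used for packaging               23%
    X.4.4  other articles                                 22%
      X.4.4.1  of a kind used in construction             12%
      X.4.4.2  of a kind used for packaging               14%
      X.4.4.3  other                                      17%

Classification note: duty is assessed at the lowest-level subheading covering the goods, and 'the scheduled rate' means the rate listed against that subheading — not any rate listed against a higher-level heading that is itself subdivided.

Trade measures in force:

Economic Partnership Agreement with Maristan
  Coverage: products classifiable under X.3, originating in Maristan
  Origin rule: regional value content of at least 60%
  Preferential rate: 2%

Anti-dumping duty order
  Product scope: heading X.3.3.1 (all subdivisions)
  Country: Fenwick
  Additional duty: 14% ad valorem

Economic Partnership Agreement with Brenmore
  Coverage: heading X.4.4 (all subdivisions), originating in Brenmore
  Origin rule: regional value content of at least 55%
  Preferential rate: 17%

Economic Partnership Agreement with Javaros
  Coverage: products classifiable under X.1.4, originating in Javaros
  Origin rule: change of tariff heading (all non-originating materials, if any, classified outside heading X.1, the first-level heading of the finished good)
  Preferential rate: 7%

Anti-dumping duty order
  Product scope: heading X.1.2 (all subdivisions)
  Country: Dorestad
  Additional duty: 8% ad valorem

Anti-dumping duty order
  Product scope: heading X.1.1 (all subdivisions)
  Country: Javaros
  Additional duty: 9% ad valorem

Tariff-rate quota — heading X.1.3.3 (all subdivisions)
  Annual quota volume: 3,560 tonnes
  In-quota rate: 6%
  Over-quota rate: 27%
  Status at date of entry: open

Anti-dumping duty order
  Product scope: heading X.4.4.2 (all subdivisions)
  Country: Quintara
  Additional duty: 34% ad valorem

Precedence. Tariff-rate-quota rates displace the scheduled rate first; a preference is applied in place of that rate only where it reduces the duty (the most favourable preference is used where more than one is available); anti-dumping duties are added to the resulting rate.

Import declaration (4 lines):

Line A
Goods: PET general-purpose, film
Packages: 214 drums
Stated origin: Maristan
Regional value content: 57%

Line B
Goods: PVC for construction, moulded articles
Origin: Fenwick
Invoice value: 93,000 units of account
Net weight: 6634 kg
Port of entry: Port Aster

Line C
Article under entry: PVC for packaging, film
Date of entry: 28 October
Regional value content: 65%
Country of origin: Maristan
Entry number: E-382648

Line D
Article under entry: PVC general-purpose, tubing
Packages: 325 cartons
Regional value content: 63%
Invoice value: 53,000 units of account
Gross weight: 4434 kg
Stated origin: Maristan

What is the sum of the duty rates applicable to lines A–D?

Line A: PET → X.3; film → X.3.3; general-purpose → X.3.3.2. Scheduled 13%. Maristan agreement on X.3: RVC < 60%. → 13%.
Line B: PVC → X.1; moulded articles → X.1.4; for construction → X.1.4.1. Scheduled 36%. No special measure applies. → 36%.
Line C: PVC → X.1; film → X.1.3; for packaging → X.1.3.2. Scheduled 28%. Maristan agreement on X.3: X.1.3.2 not covered. → 28%.
Line D: PVC → X.1; tubing → X.1.1; general-purpose → X.1.1.1. Scheduled 14%. Maristan agreement on X.3: X.1.1.1 not covered. → 14%.
Sum: 13% + 36% + 28% + 14% = 91%.

91%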